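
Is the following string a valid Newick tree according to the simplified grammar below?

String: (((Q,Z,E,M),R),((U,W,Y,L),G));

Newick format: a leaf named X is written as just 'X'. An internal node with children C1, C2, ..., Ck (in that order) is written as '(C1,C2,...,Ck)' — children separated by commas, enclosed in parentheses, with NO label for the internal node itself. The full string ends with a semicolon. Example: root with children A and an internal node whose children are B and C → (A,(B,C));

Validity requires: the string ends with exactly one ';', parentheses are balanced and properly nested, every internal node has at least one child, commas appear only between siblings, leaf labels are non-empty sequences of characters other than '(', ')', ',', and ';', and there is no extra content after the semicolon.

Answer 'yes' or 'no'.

Answer: yes

Derivation:
Input: (((Q,Z,E,M),R),((U,W,Y,L),G));
Paren balance: 5 '(' vs 5 ')' OK
Ends with single ';': True
Full parse: OK
Valid: True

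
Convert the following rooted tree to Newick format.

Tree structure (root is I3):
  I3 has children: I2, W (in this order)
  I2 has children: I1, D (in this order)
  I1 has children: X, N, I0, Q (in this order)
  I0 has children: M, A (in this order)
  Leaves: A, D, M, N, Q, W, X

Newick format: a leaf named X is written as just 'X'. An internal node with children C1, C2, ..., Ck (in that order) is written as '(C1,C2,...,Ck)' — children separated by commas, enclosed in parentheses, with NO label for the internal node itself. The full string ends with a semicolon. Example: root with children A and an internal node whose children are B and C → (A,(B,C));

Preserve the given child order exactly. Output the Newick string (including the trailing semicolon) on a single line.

Answer: (((X,N,(M,A),Q),D),W);

Derivation:
internal I3 with children ['I2', 'W']
  internal I2 with children ['I1', 'D']
    internal I1 with children ['X', 'N', 'I0', 'Q']
      leaf 'X' → 'X'
      leaf 'N' → 'N'
      internal I0 with children ['M', 'A']
        leaf 'M' → 'M'
        leaf 'A' → 'A'
      → '(M,A)'
      leaf 'Q' → 'Q'
    → '(X,N,(M,A),Q)'
    leaf 'D' → 'D'
  → '((X,N,(M,A),Q),D)'
  leaf 'W' → 'W'
→ '(((X,N,(M,A),Q),D),W)'
Final: (((X,N,(M,A),Q),D),W);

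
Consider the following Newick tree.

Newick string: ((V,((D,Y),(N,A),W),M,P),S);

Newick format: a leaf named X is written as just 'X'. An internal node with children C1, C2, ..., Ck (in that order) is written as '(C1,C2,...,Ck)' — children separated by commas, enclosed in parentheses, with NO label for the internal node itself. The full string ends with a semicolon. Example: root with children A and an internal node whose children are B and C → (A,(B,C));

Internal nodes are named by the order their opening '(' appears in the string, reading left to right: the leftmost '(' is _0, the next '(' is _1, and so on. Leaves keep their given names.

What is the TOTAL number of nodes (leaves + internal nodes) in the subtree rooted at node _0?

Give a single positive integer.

Newick: ((V,((D,Y),(N,A),W),M,P),S);
Locate _0: it is the '(' at position 0 (the 1st '(' reading left to right).
Query: subtree rooted at _0
_0: subtree_size = 1 + 13
  _1: subtree_size = 1 + 11
    V: subtree_size = 1 + 0
    _2: subtree_size = 1 + 7
      _3: subtree_size = 1 + 2
        D: subtree_size = 1 + 0
        Y: subtree_size = 1 + 0
      _4: subtree_size = 1 + 2
        N: subtree_size = 1 + 0
        A: subtree_size = 1 + 0
      W: subtree_size = 1 + 0
    M: subtree_size = 1 + 0
    P: subtree_size = 1 + 0
  S: subtree_size = 1 + 0
Total subtree size of _0: 14

Answer: 14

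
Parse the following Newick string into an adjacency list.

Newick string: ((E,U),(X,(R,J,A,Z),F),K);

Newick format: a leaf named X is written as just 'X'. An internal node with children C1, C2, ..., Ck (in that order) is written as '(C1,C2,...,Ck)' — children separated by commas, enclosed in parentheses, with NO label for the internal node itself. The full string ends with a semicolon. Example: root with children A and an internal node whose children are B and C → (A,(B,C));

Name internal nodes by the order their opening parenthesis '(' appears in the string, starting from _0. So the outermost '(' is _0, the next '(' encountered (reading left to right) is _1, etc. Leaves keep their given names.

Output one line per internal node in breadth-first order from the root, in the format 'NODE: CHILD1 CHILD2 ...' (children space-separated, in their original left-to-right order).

Answer: _0: _1 _2 K
_1: E U
_2: X _3 F
_3: R J A Z

Derivation:
Input: ((E,U),(X,(R,J,A,Z),F),K);
Scanning left-to-right, naming '(' by encounter order:
  pos 0: '(' -> open internal node _0 (depth 1)
  pos 1: '(' -> open internal node _1 (depth 2)
  pos 5: ')' -> close internal node _1 (now at depth 1)
  pos 7: '(' -> open internal node _2 (depth 2)
  pos 10: '(' -> open internal node _3 (depth 3)
  pos 18: ')' -> close internal node _3 (now at depth 2)
  pos 21: ')' -> close internal node _2 (now at depth 1)
  pos 24: ')' -> close internal node _0 (now at depth 0)
Total internal nodes: 4
BFS adjacency from root:
  _0: _1 _2 K
  _1: E U
  _2: X _3 F
  _3: R J A Z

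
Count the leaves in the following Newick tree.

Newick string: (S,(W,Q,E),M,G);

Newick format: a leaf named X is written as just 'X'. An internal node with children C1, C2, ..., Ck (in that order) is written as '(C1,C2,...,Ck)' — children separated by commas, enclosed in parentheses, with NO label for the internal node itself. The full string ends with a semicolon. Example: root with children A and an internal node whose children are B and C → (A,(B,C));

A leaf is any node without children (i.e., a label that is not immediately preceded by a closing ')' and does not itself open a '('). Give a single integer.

Answer: 6

Derivation:
Newick: (S,(W,Q,E),M,G);
Scan left-to-right; a leaf is any maximal label run not followed by '(':
  pos 1: leaf 'S' → count = 1
  pos 4: leaf 'W' → count = 2
  pos 6: leaf 'Q' → count = 3
  pos 8: leaf 'E' → count = 4
  pos 11: leaf 'M' → count = 5
  pos 13: leaf 'G' → count = 6
Total leaves: 6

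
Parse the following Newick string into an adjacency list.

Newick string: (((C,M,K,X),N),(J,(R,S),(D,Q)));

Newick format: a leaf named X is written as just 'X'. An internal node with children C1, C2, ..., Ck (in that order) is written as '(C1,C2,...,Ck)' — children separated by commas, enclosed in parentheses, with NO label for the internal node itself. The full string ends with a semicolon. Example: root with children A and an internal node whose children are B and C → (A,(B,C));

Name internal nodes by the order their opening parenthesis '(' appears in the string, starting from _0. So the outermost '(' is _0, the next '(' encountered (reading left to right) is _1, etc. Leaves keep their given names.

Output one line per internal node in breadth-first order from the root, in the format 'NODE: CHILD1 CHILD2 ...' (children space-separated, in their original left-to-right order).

Input: (((C,M,K,X),N),(J,(R,S),(D,Q)));
Scanning left-to-right, naming '(' by encounter order:
  pos 0: '(' -> open internal node _0 (depth 1)
  pos 1: '(' -> open internal node _1 (depth 2)
  pos 2: '(' -> open internal node _2 (depth 3)
  pos 10: ')' -> close internal node _2 (now at depth 2)
  pos 13: ')' -> close internal node _1 (now at depth 1)
  pos 15: '(' -> open internal node _3 (depth 2)
  pos 18: '(' -> open internal node _4 (depth 3)
  pos 22: ')' -> close internal node _4 (now at depth 2)
  pos 24: '(' -> open internal node _5 (depth 3)
  pos 28: ')' -> close internal node _5 (now at depth 2)
  pos 29: ')' -> close internal node _3 (now at depth 1)
  pos 30: ')' -> close internal node _0 (now at depth 0)
Total internal nodes: 6
BFS adjacency from root:
  _0: _1 _3
  _1: _2 N
  _3: J _4 _5
  _2: C M K X
  _4: R S
  _5: D Q

Answer: _0: _1 _3
_1: _2 N
_3: J _4 _5
_2: C M K X
_4: R S
_5: D Q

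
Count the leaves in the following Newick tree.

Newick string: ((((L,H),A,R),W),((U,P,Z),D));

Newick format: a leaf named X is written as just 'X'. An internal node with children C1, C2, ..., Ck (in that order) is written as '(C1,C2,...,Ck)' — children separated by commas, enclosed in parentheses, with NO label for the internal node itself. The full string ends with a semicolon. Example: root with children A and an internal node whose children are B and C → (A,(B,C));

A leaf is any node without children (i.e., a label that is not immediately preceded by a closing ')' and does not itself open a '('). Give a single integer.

Newick: ((((L,H),A,R),W),((U,P,Z),D));
Scan left-to-right; a leaf is any maximal label run not followed by '(':
  pos 4: leaf 'L' → count = 1
  pos 6: leaf 'H' → count = 2
  pos 9: leaf 'A' → count = 3
  pos 11: leaf 'R' → count = 4
  pos 14: leaf 'W' → count = 5
  pos 19: leaf 'U' → count = 6
  pos 21: leaf 'P' → count = 7
  pos 23: leaf 'Z' → count = 8
  pos 26: leaf 'D' → count = 9
Total leaves: 9

Answer: 9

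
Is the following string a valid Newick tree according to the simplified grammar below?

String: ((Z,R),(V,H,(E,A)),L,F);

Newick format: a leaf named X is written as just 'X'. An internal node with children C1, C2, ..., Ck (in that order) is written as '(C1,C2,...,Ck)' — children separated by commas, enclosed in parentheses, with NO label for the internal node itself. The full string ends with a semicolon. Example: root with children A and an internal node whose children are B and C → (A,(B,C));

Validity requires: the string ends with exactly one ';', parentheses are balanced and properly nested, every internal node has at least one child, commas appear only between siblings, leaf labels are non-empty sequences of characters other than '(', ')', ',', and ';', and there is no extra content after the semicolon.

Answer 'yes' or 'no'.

Input: ((Z,R),(V,H,(E,A)),L,F);
Paren balance: 4 '(' vs 4 ')' OK
Ends with single ';': True
Full parse: OK
Valid: True

Answer: yes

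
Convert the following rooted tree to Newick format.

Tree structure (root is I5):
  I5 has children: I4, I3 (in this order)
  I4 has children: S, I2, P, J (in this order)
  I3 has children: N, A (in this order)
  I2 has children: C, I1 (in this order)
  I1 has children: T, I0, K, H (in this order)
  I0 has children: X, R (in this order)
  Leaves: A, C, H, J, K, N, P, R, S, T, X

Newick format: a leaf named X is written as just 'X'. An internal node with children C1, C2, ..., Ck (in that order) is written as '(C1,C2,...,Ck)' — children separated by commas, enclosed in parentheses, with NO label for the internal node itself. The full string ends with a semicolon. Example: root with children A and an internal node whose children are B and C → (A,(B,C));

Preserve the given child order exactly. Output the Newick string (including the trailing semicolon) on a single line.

Answer: ((S,(C,(T,(X,R),K,H)),P,J),(N,A));

Derivation:
internal I5 with children ['I4', 'I3']
  internal I4 with children ['S', 'I2', 'P', 'J']
    leaf 'S' → 'S'
    internal I2 with children ['C', 'I1']
      leaf 'C' → 'C'
      internal I1 with children ['T', 'I0', 'K', 'H']
        leaf 'T' → 'T'
        internal I0 with children ['X', 'R']
          leaf 'X' → 'X'
          leaf 'R' → 'R'
        → '(X,R)'
        leaf 'K' → 'K'
        leaf 'H' → 'H'
      → '(T,(X,R),K,H)'
    → '(C,(T,(X,R),K,H))'
    leaf 'P' → 'P'
    leaf 'J' → 'J'
  → '(S,(C,(T,(X,R),K,H)),P,J)'
  internal I3 with children ['N', 'A']
    leaf 'N' → 'N'
    leaf 'A' → 'A'
  → '(N,A)'
→ '((S,(C,(T,(X,R),K,H)),P,J),(N,A))'
Final: ((S,(C,(T,(X,R),K,H)),P,J),(N,A));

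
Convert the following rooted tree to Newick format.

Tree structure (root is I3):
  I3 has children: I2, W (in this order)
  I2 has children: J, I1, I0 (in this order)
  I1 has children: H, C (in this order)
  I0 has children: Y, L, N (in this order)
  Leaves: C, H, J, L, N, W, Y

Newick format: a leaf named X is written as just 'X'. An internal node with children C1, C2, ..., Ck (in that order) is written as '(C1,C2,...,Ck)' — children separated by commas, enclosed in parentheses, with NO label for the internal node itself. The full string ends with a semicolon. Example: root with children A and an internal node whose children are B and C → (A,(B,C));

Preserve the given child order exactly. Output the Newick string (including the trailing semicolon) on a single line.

internal I3 with children ['I2', 'W']
  internal I2 with children ['J', 'I1', 'I0']
    leaf 'J' → 'J'
    internal I1 with children ['H', 'C']
      leaf 'H' → 'H'
      leaf 'C' → 'C'
    → '(H,C)'
    internal I0 with children ['Y', 'L', 'N']
      leaf 'Y' → 'Y'
      leaf 'L' → 'L'
      leaf 'N' → 'N'
    → '(Y,L,N)'
  → '(J,(H,C),(Y,L,N))'
  leaf 'W' → 'W'
→ '((J,(H,C),(Y,L,N)),W)'
Final: ((J,(H,C),(Y,L,N)),W);

Answer: ((J,(H,C),(Y,L,N)),W);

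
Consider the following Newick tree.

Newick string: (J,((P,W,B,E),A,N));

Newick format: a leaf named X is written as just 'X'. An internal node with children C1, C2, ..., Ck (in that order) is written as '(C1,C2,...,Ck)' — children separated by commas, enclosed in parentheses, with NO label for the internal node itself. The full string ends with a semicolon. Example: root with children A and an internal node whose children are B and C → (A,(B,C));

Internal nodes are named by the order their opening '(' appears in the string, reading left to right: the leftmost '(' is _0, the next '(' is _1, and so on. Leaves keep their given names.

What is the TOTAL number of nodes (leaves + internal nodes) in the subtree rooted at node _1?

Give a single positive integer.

Answer: 8

Derivation:
Newick: (J,((P,W,B,E),A,N));
Locate _1: it is the '(' at position 3 (the 2nd '(' reading left to right).
Query: subtree rooted at _1
_1: subtree_size = 1 + 7
  _2: subtree_size = 1 + 4
    P: subtree_size = 1 + 0
    W: subtree_size = 1 + 0
    B: subtree_size = 1 + 0
    E: subtree_size = 1 + 0
  A: subtree_size = 1 + 0
  N: subtree_size = 1 + 0
Total subtree size of _1: 8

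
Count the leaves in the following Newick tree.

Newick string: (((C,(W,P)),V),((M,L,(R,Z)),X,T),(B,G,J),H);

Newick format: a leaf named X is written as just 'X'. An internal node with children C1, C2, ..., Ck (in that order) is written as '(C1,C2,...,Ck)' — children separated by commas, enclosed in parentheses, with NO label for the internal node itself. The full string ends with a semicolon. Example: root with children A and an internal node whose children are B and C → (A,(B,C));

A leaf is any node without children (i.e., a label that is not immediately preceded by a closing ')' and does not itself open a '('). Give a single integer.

Answer: 14

Derivation:
Newick: (((C,(W,P)),V),((M,L,(R,Z)),X,T),(B,G,J),H);
Scan left-to-right; a leaf is any maximal label run not followed by '(':
  pos 3: leaf 'C' → count = 1
  pos 6: leaf 'W' → count = 2
  pos 8: leaf 'P' → count = 3
  pos 12: leaf 'V' → count = 4
  pos 17: leaf 'M' → count = 5
  pos 19: leaf 'L' → count = 6
  pos 22: leaf 'R' → count = 7
  pos 24: leaf 'Z' → count = 8
  pos 28: leaf 'X' → count = 9
  pos 30: leaf 'T' → count = 10
  pos 34: leaf 'B' → count = 11
  pos 36: leaf 'G' → count = 12
  pos 38: leaf 'J' → count = 13
  pos 41: leaf 'H' → count = 14
Total leaves: 14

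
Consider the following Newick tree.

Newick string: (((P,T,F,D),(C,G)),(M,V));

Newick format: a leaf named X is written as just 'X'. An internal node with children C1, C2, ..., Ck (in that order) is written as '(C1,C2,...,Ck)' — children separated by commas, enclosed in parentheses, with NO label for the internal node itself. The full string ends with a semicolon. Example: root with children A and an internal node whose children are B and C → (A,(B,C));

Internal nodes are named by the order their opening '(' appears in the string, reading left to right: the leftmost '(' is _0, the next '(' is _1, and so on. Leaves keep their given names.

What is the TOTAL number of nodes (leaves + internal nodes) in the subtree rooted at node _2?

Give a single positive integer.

Answer: 5

Derivation:
Newick: (((P,T,F,D),(C,G)),(M,V));
Locate _2: it is the '(' at position 2 (the 3rd '(' reading left to right).
Query: subtree rooted at _2
_2: subtree_size = 1 + 4
  P: subtree_size = 1 + 0
  T: subtree_size = 1 + 0
  F: subtree_size = 1 + 0
  D: subtree_size = 1 + 0
Total subtree size of _2: 5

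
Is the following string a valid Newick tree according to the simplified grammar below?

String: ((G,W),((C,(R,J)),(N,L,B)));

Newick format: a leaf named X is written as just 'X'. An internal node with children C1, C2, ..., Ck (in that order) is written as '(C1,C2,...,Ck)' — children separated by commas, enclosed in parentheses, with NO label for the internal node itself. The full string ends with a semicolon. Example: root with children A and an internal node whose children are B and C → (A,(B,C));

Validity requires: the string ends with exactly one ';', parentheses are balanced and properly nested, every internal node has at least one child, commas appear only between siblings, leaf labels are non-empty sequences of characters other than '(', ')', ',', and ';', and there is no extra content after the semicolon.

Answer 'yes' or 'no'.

Input: ((G,W),((C,(R,J)),(N,L,B)));
Paren balance: 6 '(' vs 6 ')' OK
Ends with single ';': True
Full parse: OK
Valid: True

Answer: yes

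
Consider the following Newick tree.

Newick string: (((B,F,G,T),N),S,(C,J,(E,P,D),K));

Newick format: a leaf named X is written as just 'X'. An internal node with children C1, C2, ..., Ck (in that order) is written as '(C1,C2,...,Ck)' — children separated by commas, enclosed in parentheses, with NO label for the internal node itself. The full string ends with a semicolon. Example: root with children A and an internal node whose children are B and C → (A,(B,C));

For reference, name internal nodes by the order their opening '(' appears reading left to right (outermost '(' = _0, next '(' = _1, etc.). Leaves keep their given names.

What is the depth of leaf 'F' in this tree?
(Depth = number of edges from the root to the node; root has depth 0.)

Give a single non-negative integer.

Answer: 3

Derivation:
Newick: (((B,F,G,T),N),S,(C,J,(E,P,D),K));
Naming internals by '(' encounter order: outermost '(' = _0, next = _1, ...
Query node: F
Path from root: _0 -> _1 -> _2 -> F
Depth of F: 3 (number of edges from root)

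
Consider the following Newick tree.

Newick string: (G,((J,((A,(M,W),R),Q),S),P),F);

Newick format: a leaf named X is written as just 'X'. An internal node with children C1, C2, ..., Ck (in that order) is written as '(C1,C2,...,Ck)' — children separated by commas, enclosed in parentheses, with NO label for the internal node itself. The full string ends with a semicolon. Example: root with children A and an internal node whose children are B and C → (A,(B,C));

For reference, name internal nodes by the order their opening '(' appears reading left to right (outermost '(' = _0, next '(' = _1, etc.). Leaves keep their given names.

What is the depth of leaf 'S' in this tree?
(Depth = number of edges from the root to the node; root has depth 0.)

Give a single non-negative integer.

Answer: 3

Derivation:
Newick: (G,((J,((A,(M,W),R),Q),S),P),F);
Naming internals by '(' encounter order: outermost '(' = _0, next = _1, ...
Query node: S
Path from root: _0 -> _1 -> _2 -> S
Depth of S: 3 (number of edges from root)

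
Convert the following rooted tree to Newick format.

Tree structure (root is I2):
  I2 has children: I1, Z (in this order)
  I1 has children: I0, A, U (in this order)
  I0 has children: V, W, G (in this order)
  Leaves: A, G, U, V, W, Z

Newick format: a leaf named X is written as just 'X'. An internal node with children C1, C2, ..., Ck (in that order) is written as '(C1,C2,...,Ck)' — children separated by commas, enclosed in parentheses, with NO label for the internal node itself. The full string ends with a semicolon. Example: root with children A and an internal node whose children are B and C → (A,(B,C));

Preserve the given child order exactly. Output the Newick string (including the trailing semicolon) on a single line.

Answer: (((V,W,G),A,U),Z);

Derivation:
internal I2 with children ['I1', 'Z']
  internal I1 with children ['I0', 'A', 'U']
    internal I0 with children ['V', 'W', 'G']
      leaf 'V' → 'V'
      leaf 'W' → 'W'
      leaf 'G' → 'G'
    → '(V,W,G)'
    leaf 'A' → 'A'
    leaf 'U' → 'U'
  → '((V,W,G),A,U)'
  leaf 'Z' → 'Z'
→ '(((V,W,G),A,U),Z)'
Final: (((V,W,G),A,U),Z);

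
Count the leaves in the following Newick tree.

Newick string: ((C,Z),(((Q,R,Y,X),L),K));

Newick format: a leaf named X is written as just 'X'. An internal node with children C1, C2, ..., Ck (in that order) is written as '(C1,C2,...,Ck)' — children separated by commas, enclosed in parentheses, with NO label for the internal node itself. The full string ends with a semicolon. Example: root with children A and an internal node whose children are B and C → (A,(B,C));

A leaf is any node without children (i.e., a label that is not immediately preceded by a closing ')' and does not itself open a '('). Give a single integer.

Answer: 8

Derivation:
Newick: ((C,Z),(((Q,R,Y,X),L),K));
Scan left-to-right; a leaf is any maximal label run not followed by '(':
  pos 2: leaf 'C' → count = 1
  pos 4: leaf 'Z' → count = 2
  pos 10: leaf 'Q' → count = 3
  pos 12: leaf 'R' → count = 4
  pos 14: leaf 'Y' → count = 5
  pos 16: leaf 'X' → count = 6
  pos 19: leaf 'L' → count = 7
  pos 22: leaf 'K' → count = 8
Total leaves: 8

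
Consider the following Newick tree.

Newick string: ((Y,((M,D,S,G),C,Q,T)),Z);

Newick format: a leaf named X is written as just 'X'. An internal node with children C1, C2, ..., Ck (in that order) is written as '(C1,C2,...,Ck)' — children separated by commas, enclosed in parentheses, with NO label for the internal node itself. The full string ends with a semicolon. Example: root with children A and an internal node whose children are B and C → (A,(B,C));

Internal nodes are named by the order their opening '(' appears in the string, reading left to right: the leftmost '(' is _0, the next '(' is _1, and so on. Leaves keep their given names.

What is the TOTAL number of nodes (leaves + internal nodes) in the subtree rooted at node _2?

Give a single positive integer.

Newick: ((Y,((M,D,S,G),C,Q,T)),Z);
Locate _2: it is the '(' at position 4 (the 3rd '(' reading left to right).
Query: subtree rooted at _2
_2: subtree_size = 1 + 8
  _3: subtree_size = 1 + 4
    M: subtree_size = 1 + 0
    D: subtree_size = 1 + 0
    S: subtree_size = 1 + 0
    G: subtree_size = 1 + 0
  C: subtree_size = 1 + 0
  Q: subtree_size = 1 + 0
  T: subtree_size = 1 + 0
Total subtree size of _2: 9

Answer: 9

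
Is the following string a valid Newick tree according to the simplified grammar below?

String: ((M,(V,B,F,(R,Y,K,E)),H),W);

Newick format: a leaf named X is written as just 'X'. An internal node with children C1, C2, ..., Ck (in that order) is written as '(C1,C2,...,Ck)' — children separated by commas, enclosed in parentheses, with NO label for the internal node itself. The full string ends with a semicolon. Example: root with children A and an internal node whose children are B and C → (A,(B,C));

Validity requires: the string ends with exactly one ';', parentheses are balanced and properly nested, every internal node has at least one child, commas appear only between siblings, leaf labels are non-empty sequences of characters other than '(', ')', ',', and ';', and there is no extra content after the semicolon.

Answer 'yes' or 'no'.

Answer: yes

Derivation:
Input: ((M,(V,B,F,(R,Y,K,E)),H),W);
Paren balance: 4 '(' vs 4 ')' OK
Ends with single ';': True
Full parse: OK
Valid: True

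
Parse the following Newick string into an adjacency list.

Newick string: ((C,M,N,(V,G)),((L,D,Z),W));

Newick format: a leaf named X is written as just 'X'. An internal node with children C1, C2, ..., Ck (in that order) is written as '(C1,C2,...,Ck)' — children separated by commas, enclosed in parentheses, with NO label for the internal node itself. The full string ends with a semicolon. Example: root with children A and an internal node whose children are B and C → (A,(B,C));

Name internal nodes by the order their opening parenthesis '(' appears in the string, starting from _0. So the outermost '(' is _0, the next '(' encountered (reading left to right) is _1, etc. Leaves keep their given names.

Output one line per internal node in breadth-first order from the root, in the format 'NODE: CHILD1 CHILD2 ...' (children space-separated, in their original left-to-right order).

Input: ((C,M,N,(V,G)),((L,D,Z),W));
Scanning left-to-right, naming '(' by encounter order:
  pos 0: '(' -> open internal node _0 (depth 1)
  pos 1: '(' -> open internal node _1 (depth 2)
  pos 8: '(' -> open internal node _2 (depth 3)
  pos 12: ')' -> close internal node _2 (now at depth 2)
  pos 13: ')' -> close internal node _1 (now at depth 1)
  pos 15: '(' -> open internal node _3 (depth 2)
  pos 16: '(' -> open internal node _4 (depth 3)
  pos 22: ')' -> close internal node _4 (now at depth 2)
  pos 25: ')' -> close internal node _3 (now at depth 1)
  pos 26: ')' -> close internal node _0 (now at depth 0)
Total internal nodes: 5
BFS adjacency from root:
  _0: _1 _3
  _1: C M N _2
  _3: _4 W
  _2: V G
  _4: L D Z

Answer: _0: _1 _3
_1: C M N _2
_3: _4 W
_2: V G
_4: L D Z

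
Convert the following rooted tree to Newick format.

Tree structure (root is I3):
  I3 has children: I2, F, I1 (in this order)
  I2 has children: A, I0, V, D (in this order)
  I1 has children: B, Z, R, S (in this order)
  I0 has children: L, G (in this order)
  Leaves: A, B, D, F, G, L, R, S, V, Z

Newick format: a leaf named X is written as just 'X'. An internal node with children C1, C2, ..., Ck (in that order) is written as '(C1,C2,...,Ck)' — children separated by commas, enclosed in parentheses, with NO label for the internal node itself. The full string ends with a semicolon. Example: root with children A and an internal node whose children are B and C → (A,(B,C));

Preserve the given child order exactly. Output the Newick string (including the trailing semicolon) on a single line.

Answer: ((A,(L,G),V,D),F,(B,Z,R,S));

Derivation:
internal I3 with children ['I2', 'F', 'I1']
  internal I2 with children ['A', 'I0', 'V', 'D']
    leaf 'A' → 'A'
    internal I0 with children ['L', 'G']
      leaf 'L' → 'L'
      leaf 'G' → 'G'
    → '(L,G)'
    leaf 'V' → 'V'
    leaf 'D' → 'D'
  → '(A,(L,G),V,D)'
  leaf 'F' → 'F'
  internal I1 with children ['B', 'Z', 'R', 'S']
    leaf 'B' → 'B'
    leaf 'Z' → 'Z'
    leaf 'R' → 'R'
    leaf 'S' → 'S'
  → '(B,Z,R,S)'
→ '((A,(L,G),V,D),F,(B,Z,R,S))'
Final: ((A,(L,G),V,D),F,(B,Z,R,S));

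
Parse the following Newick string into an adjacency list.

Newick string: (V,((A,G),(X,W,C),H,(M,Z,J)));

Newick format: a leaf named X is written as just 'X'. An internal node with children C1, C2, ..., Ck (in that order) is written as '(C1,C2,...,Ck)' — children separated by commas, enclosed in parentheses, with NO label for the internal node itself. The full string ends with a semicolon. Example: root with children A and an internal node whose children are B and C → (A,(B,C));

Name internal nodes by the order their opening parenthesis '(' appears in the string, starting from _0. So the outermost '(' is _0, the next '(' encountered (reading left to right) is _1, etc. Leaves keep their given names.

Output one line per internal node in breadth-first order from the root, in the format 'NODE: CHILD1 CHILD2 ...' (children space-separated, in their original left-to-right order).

Answer: _0: V _1
_1: _2 _3 H _4
_2: A G
_3: X W C
_4: M Z J

Derivation:
Input: (V,((A,G),(X,W,C),H,(M,Z,J)));
Scanning left-to-right, naming '(' by encounter order:
  pos 0: '(' -> open internal node _0 (depth 1)
  pos 3: '(' -> open internal node _1 (depth 2)
  pos 4: '(' -> open internal node _2 (depth 3)
  pos 8: ')' -> close internal node _2 (now at depth 2)
  pos 10: '(' -> open internal node _3 (depth 3)
  pos 16: ')' -> close internal node _3 (now at depth 2)
  pos 20: '(' -> open internal node _4 (depth 3)
  pos 26: ')' -> close internal node _4 (now at depth 2)
  pos 27: ')' -> close internal node _1 (now at depth 1)
  pos 28: ')' -> close internal node _0 (now at depth 0)
Total internal nodes: 5
BFS adjacency from root:
  _0: V _1
  _1: _2 _3 H _4
  _2: A G
  _3: X W C
  _4: M Z J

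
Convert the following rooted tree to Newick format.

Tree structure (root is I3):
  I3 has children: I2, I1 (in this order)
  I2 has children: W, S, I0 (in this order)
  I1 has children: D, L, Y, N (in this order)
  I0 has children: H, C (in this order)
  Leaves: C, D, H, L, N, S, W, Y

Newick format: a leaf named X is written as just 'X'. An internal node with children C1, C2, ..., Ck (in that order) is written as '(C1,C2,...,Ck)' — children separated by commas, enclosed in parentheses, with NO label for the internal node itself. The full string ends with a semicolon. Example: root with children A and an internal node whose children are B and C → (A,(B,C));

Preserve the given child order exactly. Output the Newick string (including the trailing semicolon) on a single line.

internal I3 with children ['I2', 'I1']
  internal I2 with children ['W', 'S', 'I0']
    leaf 'W' → 'W'
    leaf 'S' → 'S'
    internal I0 with children ['H', 'C']
      leaf 'H' → 'H'
      leaf 'C' → 'C'
    → '(H,C)'
  → '(W,S,(H,C))'
  internal I1 with children ['D', 'L', 'Y', 'N']
    leaf 'D' → 'D'
    leaf 'L' → 'L'
    leaf 'Y' → 'Y'
    leaf 'N' → 'N'
  → '(D,L,Y,N)'
→ '((W,S,(H,C)),(D,L,Y,N))'
Final: ((W,S,(H,C)),(D,L,Y,N));

Answer: ((W,S,(H,C)),(D,L,Y,N));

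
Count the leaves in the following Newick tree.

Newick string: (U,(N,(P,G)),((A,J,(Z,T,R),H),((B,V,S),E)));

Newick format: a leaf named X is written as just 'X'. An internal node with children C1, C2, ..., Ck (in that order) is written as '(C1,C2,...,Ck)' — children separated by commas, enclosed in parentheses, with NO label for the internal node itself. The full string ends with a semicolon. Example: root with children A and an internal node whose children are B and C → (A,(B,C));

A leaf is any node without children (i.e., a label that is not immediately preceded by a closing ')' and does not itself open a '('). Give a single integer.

Answer: 14

Derivation:
Newick: (U,(N,(P,G)),((A,J,(Z,T,R),H),((B,V,S),E)));
Scan left-to-right; a leaf is any maximal label run not followed by '(':
  pos 1: leaf 'U' → count = 1
  pos 4: leaf 'N' → count = 2
  pos 7: leaf 'P' → count = 3
  pos 9: leaf 'G' → count = 4
  pos 15: leaf 'A' → count = 5
  pos 17: leaf 'J' → count = 6
  pos 20: leaf 'Z' → count = 7
  pos 22: leaf 'T' → count = 8
  pos 24: leaf 'R' → count = 9
  pos 27: leaf 'H' → count = 10
  pos 32: leaf 'B' → count = 11
  pos 34: leaf 'V' → count = 12
  pos 36: leaf 'S' → count = 13
  pos 39: leaf 'E' → count = 14
Total leaves: 14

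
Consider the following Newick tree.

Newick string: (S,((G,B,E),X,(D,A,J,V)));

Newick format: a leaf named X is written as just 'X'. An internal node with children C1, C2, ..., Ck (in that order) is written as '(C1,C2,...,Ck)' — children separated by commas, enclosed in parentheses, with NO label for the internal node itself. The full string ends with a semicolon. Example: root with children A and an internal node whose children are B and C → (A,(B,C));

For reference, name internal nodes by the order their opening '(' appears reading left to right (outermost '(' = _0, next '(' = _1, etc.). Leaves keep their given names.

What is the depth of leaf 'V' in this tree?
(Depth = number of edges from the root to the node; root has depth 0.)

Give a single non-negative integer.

Answer: 3

Derivation:
Newick: (S,((G,B,E),X,(D,A,J,V)));
Naming internals by '(' encounter order: outermost '(' = _0, next = _1, ...
Query node: V
Path from root: _0 -> _1 -> _3 -> V
Depth of V: 3 (number of edges from root)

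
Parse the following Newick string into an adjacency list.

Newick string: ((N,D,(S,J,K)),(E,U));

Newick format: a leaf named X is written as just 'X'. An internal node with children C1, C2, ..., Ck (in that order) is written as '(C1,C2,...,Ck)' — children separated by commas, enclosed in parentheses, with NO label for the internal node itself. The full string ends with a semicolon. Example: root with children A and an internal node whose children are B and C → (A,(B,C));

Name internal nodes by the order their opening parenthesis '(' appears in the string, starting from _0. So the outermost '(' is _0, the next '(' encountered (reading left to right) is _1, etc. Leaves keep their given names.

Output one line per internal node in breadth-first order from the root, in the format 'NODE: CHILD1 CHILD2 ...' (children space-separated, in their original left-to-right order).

Input: ((N,D,(S,J,K)),(E,U));
Scanning left-to-right, naming '(' by encounter order:
  pos 0: '(' -> open internal node _0 (depth 1)
  pos 1: '(' -> open internal node _1 (depth 2)
  pos 6: '(' -> open internal node _2 (depth 3)
  pos 12: ')' -> close internal node _2 (now at depth 2)
  pos 13: ')' -> close internal node _1 (now at depth 1)
  pos 15: '(' -> open internal node _3 (depth 2)
  pos 19: ')' -> close internal node _3 (now at depth 1)
  pos 20: ')' -> close internal node _0 (now at depth 0)
Total internal nodes: 4
BFS adjacency from root:
  _0: _1 _3
  _1: N D _2
  _3: E U
  _2: S J K

Answer: _0: _1 _3
_1: N D _2
_3: E U
_2: S J K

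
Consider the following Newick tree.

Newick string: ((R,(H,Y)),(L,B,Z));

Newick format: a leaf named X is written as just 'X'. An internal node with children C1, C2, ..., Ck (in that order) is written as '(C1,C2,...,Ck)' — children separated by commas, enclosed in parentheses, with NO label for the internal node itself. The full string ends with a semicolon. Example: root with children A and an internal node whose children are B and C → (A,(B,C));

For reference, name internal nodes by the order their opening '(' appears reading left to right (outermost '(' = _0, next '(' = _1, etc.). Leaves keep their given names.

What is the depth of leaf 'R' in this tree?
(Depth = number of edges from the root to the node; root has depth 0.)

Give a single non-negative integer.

Answer: 2

Derivation:
Newick: ((R,(H,Y)),(L,B,Z));
Naming internals by '(' encounter order: outermost '(' = _0, next = _1, ...
Query node: R
Path from root: _0 -> _1 -> R
Depth of R: 2 (number of edges from root)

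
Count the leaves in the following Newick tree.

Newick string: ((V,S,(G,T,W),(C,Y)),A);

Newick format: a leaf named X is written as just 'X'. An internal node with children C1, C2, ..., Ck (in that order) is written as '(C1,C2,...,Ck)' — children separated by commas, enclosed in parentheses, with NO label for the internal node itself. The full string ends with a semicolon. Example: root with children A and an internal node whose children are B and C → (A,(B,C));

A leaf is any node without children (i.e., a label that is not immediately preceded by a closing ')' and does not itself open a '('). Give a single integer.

Answer: 8

Derivation:
Newick: ((V,S,(G,T,W),(C,Y)),A);
Scan left-to-right; a leaf is any maximal label run not followed by '(':
  pos 2: leaf 'V' → count = 1
  pos 4: leaf 'S' → count = 2
  pos 7: leaf 'G' → count = 3
  pos 9: leaf 'T' → count = 4
  pos 11: leaf 'W' → count = 5
  pos 15: leaf 'C' → count = 6
  pos 17: leaf 'Y' → count = 7
  pos 21: leaf 'A' → count = 8
Total leaves: 8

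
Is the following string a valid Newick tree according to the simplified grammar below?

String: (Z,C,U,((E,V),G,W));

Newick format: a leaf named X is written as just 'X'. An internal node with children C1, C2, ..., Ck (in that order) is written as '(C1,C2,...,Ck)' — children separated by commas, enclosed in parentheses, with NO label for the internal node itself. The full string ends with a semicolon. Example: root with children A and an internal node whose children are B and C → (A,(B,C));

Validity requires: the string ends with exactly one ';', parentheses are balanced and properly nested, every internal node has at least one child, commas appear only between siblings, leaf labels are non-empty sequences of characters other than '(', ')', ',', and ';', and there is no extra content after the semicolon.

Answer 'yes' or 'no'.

Input: (Z,C,U,((E,V),G,W));
Paren balance: 3 '(' vs 3 ')' OK
Ends with single ';': True
Full parse: OK
Valid: True

Answer: yes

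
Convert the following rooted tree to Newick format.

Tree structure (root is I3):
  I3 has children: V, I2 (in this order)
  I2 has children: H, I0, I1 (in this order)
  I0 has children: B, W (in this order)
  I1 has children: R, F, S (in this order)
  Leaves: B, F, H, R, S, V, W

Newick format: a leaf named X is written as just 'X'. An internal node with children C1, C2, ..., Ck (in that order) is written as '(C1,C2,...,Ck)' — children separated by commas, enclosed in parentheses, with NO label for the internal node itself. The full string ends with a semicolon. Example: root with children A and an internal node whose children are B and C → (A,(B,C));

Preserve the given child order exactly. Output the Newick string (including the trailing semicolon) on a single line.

internal I3 with children ['V', 'I2']
  leaf 'V' → 'V'
  internal I2 with children ['H', 'I0', 'I1']
    leaf 'H' → 'H'
    internal I0 with children ['B', 'W']
      leaf 'B' → 'B'
      leaf 'W' → 'W'
    → '(B,W)'
    internal I1 with children ['R', 'F', 'S']
      leaf 'R' → 'R'
      leaf 'F' → 'F'
      leaf 'S' → 'S'
    → '(R,F,S)'
  → '(H,(B,W),(R,F,S))'
→ '(V,(H,(B,W),(R,F,S)))'
Final: (V,(H,(B,W),(R,F,S)));

Answer: (V,(H,(B,W),(R,F,S)));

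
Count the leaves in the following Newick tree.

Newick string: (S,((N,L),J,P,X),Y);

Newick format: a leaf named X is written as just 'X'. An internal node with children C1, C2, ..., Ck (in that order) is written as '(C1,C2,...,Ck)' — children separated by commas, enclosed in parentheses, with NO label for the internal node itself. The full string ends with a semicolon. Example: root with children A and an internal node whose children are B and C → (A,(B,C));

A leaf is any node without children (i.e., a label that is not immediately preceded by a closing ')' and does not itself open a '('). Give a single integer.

Answer: 7

Derivation:
Newick: (S,((N,L),J,P,X),Y);
Scan left-to-right; a leaf is any maximal label run not followed by '(':
  pos 1: leaf 'S' → count = 1
  pos 5: leaf 'N' → count = 2
  pos 7: leaf 'L' → count = 3
  pos 10: leaf 'J' → count = 4
  pos 12: leaf 'P' → count = 5
  pos 14: leaf 'X' → count = 6
  pos 17: leaf 'Y' → count = 7
Total leaves: 7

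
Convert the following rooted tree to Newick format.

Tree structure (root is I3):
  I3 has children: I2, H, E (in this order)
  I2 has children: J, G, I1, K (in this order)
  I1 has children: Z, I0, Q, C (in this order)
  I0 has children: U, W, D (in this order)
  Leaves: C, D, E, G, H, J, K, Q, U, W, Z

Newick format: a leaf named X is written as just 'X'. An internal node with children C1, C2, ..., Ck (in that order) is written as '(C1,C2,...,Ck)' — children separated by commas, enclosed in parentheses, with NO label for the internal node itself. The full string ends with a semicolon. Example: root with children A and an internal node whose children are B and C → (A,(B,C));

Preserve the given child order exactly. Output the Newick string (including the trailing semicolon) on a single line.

Answer: ((J,G,(Z,(U,W,D),Q,C),K),H,E);

Derivation:
internal I3 with children ['I2', 'H', 'E']
  internal I2 with children ['J', 'G', 'I1', 'K']
    leaf 'J' → 'J'
    leaf 'G' → 'G'
    internal I1 with children ['Z', 'I0', 'Q', 'C']
      leaf 'Z' → 'Z'
      internal I0 with children ['U', 'W', 'D']
        leaf 'U' → 'U'
        leaf 'W' → 'W'
        leaf 'D' → 'D'
      → '(U,W,D)'
      leaf 'Q' → 'Q'
      leaf 'C' → 'C'
    → '(Z,(U,W,D),Q,C)'
    leaf 'K' → 'K'
  → '(J,G,(Z,(U,W,D),Q,C),K)'
  leaf 'H' → 'H'
  leaf 'E' → 'E'
→ '((J,G,(Z,(U,W,D),Q,C),K),H,E)'
Final: ((J,G,(Z,(U,W,D),Q,C),K),H,E);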